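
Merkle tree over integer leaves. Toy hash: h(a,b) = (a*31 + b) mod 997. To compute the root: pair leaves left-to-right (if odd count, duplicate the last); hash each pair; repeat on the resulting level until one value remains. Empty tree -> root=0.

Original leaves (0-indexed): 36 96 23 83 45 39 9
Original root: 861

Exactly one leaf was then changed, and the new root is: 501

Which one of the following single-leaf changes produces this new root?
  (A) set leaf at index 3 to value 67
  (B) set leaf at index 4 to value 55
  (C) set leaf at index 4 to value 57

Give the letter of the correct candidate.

Answer: B

Derivation:
Original leaves: [36, 96, 23, 83, 45, 39, 9]
Target new root: 501
Try each candidate change and compute the resulting root:
Candidate A: set leaf[3] = 67 -> leaves = [36, 96, 23, 67, 45, 39, 9]
  L0: [36, 96, 23, 67, 45, 39, 9]
  L1: h(36,96)=(36*31+96)%997=215 h(23,67)=(23*31+67)%997=780 h(45,39)=(45*31+39)%997=437 h(9,9)=(9*31+9)%997=288 -> [215, 780, 437, 288]
  L2: h(215,780)=(215*31+780)%997=466 h(437,288)=(437*31+288)%997=874 -> [466, 874]
  L3: h(466,874)=(466*31+874)%997=365 -> [365]
  root = 365 != target 501
Candidate B: set leaf[4] = 55 -> leaves = [36, 96, 23, 83, 55, 39, 9]
  L0: [36, 96, 23, 83, 55, 39, 9]
  L1: h(36,96)=(36*31+96)%997=215 h(23,83)=(23*31+83)%997=796 h(55,39)=(55*31+39)%997=747 h(9,9)=(9*31+9)%997=288 -> [215, 796, 747, 288]
  L2: h(215,796)=(215*31+796)%997=482 h(747,288)=(747*31+288)%997=514 -> [482, 514]
  L3: h(482,514)=(482*31+514)%997=501 -> [501]
  root = 501 == target 501  ** MATCH **
Candidate C: set leaf[4] = 57 -> leaves = [36, 96, 23, 83, 57, 39, 9]
  L0: [36, 96, 23, 83, 57, 39, 9]
  L1: h(36,96)=(36*31+96)%997=215 h(23,83)=(23*31+83)%997=796 h(57,39)=(57*31+39)%997=809 h(9,9)=(9*31+9)%997=288 -> [215, 796, 809, 288]
  L2: h(215,796)=(215*31+796)%997=482 h(809,288)=(809*31+288)%997=442 -> [482, 442]
  L3: h(482,442)=(482*31+442)%997=429 -> [429]
  root = 429 != target 501
Candidate B produces the target root.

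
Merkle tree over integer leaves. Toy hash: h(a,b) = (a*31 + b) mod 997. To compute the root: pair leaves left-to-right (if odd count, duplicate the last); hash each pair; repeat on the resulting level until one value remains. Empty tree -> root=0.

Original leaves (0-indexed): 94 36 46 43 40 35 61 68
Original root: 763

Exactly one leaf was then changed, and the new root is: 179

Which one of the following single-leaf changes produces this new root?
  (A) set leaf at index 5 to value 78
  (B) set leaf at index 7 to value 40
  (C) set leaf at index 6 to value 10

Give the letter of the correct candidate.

Original leaves: [94, 36, 46, 43, 40, 35, 61, 68]
Target new root: 179
Try each candidate change and compute the resulting root:
Candidate A: set leaf[5] = 78 -> leaves = [94, 36, 46, 43, 40, 78, 61, 68]
  L0: [94, 36, 46, 43, 40, 78, 61, 68]
  L1: h(94,36)=(94*31+36)%997=956 h(46,43)=(46*31+43)%997=472 h(40,78)=(40*31+78)%997=321 h(61,68)=(61*31+68)%997=962 -> [956, 472, 321, 962]
  L2: h(956,472)=(956*31+472)%997=198 h(321,962)=(321*31+962)%997=943 -> [198, 943]
  L3: h(198,943)=(198*31+943)%997=102 -> [102]
  root = 102 != target 179
Candidate B: set leaf[7] = 40 -> leaves = [94, 36, 46, 43, 40, 35, 61, 40]
  L0: [94, 36, 46, 43, 40, 35, 61, 40]
  L1: h(94,36)=(94*31+36)%997=956 h(46,43)=(46*31+43)%997=472 h(40,35)=(40*31+35)%997=278 h(61,40)=(61*31+40)%997=934 -> [956, 472, 278, 934]
  L2: h(956,472)=(956*31+472)%997=198 h(278,934)=(278*31+934)%997=579 -> [198, 579]
  L3: h(198,579)=(198*31+579)%997=735 -> [735]
  root = 735 != target 179
Candidate C: set leaf[6] = 10 -> leaves = [94, 36, 46, 43, 40, 35, 10, 68]
  L0: [94, 36, 46, 43, 40, 35, 10, 68]
  L1: h(94,36)=(94*31+36)%997=956 h(46,43)=(46*31+43)%997=472 h(40,35)=(40*31+35)%997=278 h(10,68)=(10*31+68)%997=378 -> [956, 472, 278, 378]
  L2: h(956,472)=(956*31+472)%997=198 h(278,378)=(278*31+378)%997=23 -> [198, 23]
  L3: h(198,23)=(198*31+23)%997=179 -> [179]
  root = 179 == target 179  ** MATCH **
Candidate C produces the target root.

Answer: C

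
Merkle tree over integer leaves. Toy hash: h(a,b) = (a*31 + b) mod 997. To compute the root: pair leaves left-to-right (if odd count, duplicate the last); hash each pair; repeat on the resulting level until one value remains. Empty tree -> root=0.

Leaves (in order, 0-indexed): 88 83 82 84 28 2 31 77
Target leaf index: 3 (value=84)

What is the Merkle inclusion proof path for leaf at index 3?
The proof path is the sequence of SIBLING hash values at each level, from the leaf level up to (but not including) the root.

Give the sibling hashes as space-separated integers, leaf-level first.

L0 (leaves): [88, 83, 82, 84, 28, 2, 31, 77], target index=3
L1: h(88,83)=(88*31+83)%997=817 [pair 0] h(82,84)=(82*31+84)%997=632 [pair 1] h(28,2)=(28*31+2)%997=870 [pair 2] h(31,77)=(31*31+77)%997=41 [pair 3] -> [817, 632, 870, 41]
  Sibling for proof at L0: 82
L2: h(817,632)=(817*31+632)%997=37 [pair 0] h(870,41)=(870*31+41)%997=92 [pair 1] -> [37, 92]
  Sibling for proof at L1: 817
L3: h(37,92)=(37*31+92)%997=242 [pair 0] -> [242]
  Sibling for proof at L2: 92
Root: 242
Proof path (sibling hashes from leaf to root): [82, 817, 92]

Answer: 82 817 92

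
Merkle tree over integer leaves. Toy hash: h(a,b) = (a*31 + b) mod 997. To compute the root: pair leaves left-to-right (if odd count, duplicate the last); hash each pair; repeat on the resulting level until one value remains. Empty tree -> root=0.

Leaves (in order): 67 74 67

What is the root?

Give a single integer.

Answer: 32

Derivation:
L0: [67, 74, 67]
L1: h(67,74)=(67*31+74)%997=157 h(67,67)=(67*31+67)%997=150 -> [157, 150]
L2: h(157,150)=(157*31+150)%997=32 -> [32]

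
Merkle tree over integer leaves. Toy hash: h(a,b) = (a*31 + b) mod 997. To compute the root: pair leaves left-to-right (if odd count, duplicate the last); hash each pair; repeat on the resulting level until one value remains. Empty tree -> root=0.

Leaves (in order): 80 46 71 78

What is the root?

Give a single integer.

Answer: 825

Derivation:
L0: [80, 46, 71, 78]
L1: h(80,46)=(80*31+46)%997=532 h(71,78)=(71*31+78)%997=285 -> [532, 285]
L2: h(532,285)=(532*31+285)%997=825 -> [825]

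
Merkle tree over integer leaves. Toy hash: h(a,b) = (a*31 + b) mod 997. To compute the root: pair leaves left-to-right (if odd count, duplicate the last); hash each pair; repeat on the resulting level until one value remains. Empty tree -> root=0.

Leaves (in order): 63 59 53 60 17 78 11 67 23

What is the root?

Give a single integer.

Answer: 131

Derivation:
L0: [63, 59, 53, 60, 17, 78, 11, 67, 23]
L1: h(63,59)=(63*31+59)%997=18 h(53,60)=(53*31+60)%997=706 h(17,78)=(17*31+78)%997=605 h(11,67)=(11*31+67)%997=408 h(23,23)=(23*31+23)%997=736 -> [18, 706, 605, 408, 736]
L2: h(18,706)=(18*31+706)%997=267 h(605,408)=(605*31+408)%997=220 h(736,736)=(736*31+736)%997=621 -> [267, 220, 621]
L3: h(267,220)=(267*31+220)%997=521 h(621,621)=(621*31+621)%997=929 -> [521, 929]
L4: h(521,929)=(521*31+929)%997=131 -> [131]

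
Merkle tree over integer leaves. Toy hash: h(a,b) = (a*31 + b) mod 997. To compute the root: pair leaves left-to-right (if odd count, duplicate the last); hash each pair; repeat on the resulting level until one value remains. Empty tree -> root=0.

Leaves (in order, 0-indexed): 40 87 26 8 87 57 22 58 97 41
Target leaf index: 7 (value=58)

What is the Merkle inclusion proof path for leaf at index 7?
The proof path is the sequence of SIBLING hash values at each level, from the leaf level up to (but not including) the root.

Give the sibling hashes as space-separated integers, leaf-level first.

Answer: 22 760 77 542

Derivation:
L0 (leaves): [40, 87, 26, 8, 87, 57, 22, 58, 97, 41], target index=7
L1: h(40,87)=(40*31+87)%997=330 [pair 0] h(26,8)=(26*31+8)%997=814 [pair 1] h(87,57)=(87*31+57)%997=760 [pair 2] h(22,58)=(22*31+58)%997=740 [pair 3] h(97,41)=(97*31+41)%997=57 [pair 4] -> [330, 814, 760, 740, 57]
  Sibling for proof at L0: 22
L2: h(330,814)=(330*31+814)%997=77 [pair 0] h(760,740)=(760*31+740)%997=372 [pair 1] h(57,57)=(57*31+57)%997=827 [pair 2] -> [77, 372, 827]
  Sibling for proof at L1: 760
L3: h(77,372)=(77*31+372)%997=765 [pair 0] h(827,827)=(827*31+827)%997=542 [pair 1] -> [765, 542]
  Sibling for proof at L2: 77
L4: h(765,542)=(765*31+542)%997=329 [pair 0] -> [329]
  Sibling for proof at L3: 542
Root: 329
Proof path (sibling hashes from leaf to root): [22, 760, 77, 542]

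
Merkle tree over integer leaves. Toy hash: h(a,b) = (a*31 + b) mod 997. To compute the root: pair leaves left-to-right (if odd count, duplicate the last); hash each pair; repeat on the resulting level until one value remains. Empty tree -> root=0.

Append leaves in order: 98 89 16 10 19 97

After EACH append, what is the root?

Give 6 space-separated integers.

Answer: 98 136 740 734 336 838

Derivation:
After append 98 (leaves=[98]):
  L0: [98]
  root=98
After append 89 (leaves=[98, 89]):
  L0: [98, 89]
  L1: h(98,89)=(98*31+89)%997=136 -> [136]
  root=136
After append 16 (leaves=[98, 89, 16]):
  L0: [98, 89, 16]
  L1: h(98,89)=(98*31+89)%997=136 h(16,16)=(16*31+16)%997=512 -> [136, 512]
  L2: h(136,512)=(136*31+512)%997=740 -> [740]
  root=740
After append 10 (leaves=[98, 89, 16, 10]):
  L0: [98, 89, 16, 10]
  L1: h(98,89)=(98*31+89)%997=136 h(16,10)=(16*31+10)%997=506 -> [136, 506]
  L2: h(136,506)=(136*31+506)%997=734 -> [734]
  root=734
After append 19 (leaves=[98, 89, 16, 10, 19]):
  L0: [98, 89, 16, 10, 19]
  L1: h(98,89)=(98*31+89)%997=136 h(16,10)=(16*31+10)%997=506 h(19,19)=(19*31+19)%997=608 -> [136, 506, 608]
  L2: h(136,506)=(136*31+506)%997=734 h(608,608)=(608*31+608)%997=513 -> [734, 513]
  L3: h(734,513)=(734*31+513)%997=336 -> [336]
  root=336
After append 97 (leaves=[98, 89, 16, 10, 19, 97]):
  L0: [98, 89, 16, 10, 19, 97]
  L1: h(98,89)=(98*31+89)%997=136 h(16,10)=(16*31+10)%997=506 h(19,97)=(19*31+97)%997=686 -> [136, 506, 686]
  L2: h(136,506)=(136*31+506)%997=734 h(686,686)=(686*31+686)%997=18 -> [734, 18]
  L3: h(734,18)=(734*31+18)%997=838 -> [838]
  root=838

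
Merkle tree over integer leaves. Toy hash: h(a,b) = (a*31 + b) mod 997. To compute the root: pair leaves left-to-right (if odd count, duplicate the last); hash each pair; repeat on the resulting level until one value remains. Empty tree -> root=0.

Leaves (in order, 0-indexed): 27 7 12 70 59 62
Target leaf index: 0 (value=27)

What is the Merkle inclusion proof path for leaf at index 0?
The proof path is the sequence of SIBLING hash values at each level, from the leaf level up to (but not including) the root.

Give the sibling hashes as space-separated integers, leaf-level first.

L0 (leaves): [27, 7, 12, 70, 59, 62], target index=0
L1: h(27,7)=(27*31+7)%997=844 [pair 0] h(12,70)=(12*31+70)%997=442 [pair 1] h(59,62)=(59*31+62)%997=894 [pair 2] -> [844, 442, 894]
  Sibling for proof at L0: 7
L2: h(844,442)=(844*31+442)%997=684 [pair 0] h(894,894)=(894*31+894)%997=692 [pair 1] -> [684, 692]
  Sibling for proof at L1: 442
L3: h(684,692)=(684*31+692)%997=959 [pair 0] -> [959]
  Sibling for proof at L2: 692
Root: 959
Proof path (sibling hashes from leaf to root): [7, 442, 692]

Answer: 7 442 692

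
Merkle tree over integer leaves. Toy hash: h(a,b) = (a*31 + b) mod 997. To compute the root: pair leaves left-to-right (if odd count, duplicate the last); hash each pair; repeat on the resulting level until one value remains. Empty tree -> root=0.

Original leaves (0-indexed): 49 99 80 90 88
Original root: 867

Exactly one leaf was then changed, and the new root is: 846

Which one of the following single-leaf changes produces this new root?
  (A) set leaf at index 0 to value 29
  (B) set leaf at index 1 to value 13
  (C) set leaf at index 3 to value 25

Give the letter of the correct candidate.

Answer: C

Derivation:
Original leaves: [49, 99, 80, 90, 88]
Target new root: 846
Try each candidate change and compute the resulting root:
Candidate A: set leaf[0] = 29 -> leaves = [29, 99, 80, 90, 88]
  L0: [29, 99, 80, 90, 88]
  L1: h(29,99)=(29*31+99)%997=1 h(80,90)=(80*31+90)%997=576 h(88,88)=(88*31+88)%997=822 -> [1, 576, 822]
  L2: h(1,576)=(1*31+576)%997=607 h(822,822)=(822*31+822)%997=382 -> [607, 382]
  L3: h(607,382)=(607*31+382)%997=256 -> [256]
  root = 256 != target 846
Candidate B: set leaf[1] = 13 -> leaves = [49, 13, 80, 90, 88]
  L0: [49, 13, 80, 90, 88]
  L1: h(49,13)=(49*31+13)%997=535 h(80,90)=(80*31+90)%997=576 h(88,88)=(88*31+88)%997=822 -> [535, 576, 822]
  L2: h(535,576)=(535*31+576)%997=212 h(822,822)=(822*31+822)%997=382 -> [212, 382]
  L3: h(212,382)=(212*31+382)%997=972 -> [972]
  root = 972 != target 846
Candidate C: set leaf[3] = 25 -> leaves = [49, 99, 80, 25, 88]
  L0: [49, 99, 80, 25, 88]
  L1: h(49,99)=(49*31+99)%997=621 h(80,25)=(80*31+25)%997=511 h(88,88)=(88*31+88)%997=822 -> [621, 511, 822]
  L2: h(621,511)=(621*31+511)%997=819 h(822,822)=(822*31+822)%997=382 -> [819, 382]
  L3: h(819,382)=(819*31+382)%997=846 -> [846]
  root = 846 == target 846  ** MATCH **
Candidate C produces the target root.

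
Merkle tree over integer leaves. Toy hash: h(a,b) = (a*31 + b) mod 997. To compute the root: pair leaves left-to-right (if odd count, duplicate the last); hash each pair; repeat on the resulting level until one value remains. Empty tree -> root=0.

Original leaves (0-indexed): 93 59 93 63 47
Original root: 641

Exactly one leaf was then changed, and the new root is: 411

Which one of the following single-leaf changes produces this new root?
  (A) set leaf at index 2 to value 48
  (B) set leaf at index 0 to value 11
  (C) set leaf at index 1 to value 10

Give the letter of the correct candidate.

Answer: C

Derivation:
Original leaves: [93, 59, 93, 63, 47]
Target new root: 411
Try each candidate change and compute the resulting root:
Candidate A: set leaf[2] = 48 -> leaves = [93, 59, 48, 63, 47]
  L0: [93, 59, 48, 63, 47]
  L1: h(93,59)=(93*31+59)%997=948 h(48,63)=(48*31+63)%997=554 h(47,47)=(47*31+47)%997=507 -> [948, 554, 507]
  L2: h(948,554)=(948*31+554)%997=32 h(507,507)=(507*31+507)%997=272 -> [32, 272]
  L3: h(32,272)=(32*31+272)%997=267 -> [267]
  root = 267 != target 411
Candidate B: set leaf[0] = 11 -> leaves = [11, 59, 93, 63, 47]
  L0: [11, 59, 93, 63, 47]
  L1: h(11,59)=(11*31+59)%997=400 h(93,63)=(93*31+63)%997=952 h(47,47)=(47*31+47)%997=507 -> [400, 952, 507]
  L2: h(400,952)=(400*31+952)%997=391 h(507,507)=(507*31+507)%997=272 -> [391, 272]
  L3: h(391,272)=(391*31+272)%997=429 -> [429]
  root = 429 != target 411
Candidate C: set leaf[1] = 10 -> leaves = [93, 10, 93, 63, 47]
  L0: [93, 10, 93, 63, 47]
  L1: h(93,10)=(93*31+10)%997=899 h(93,63)=(93*31+63)%997=952 h(47,47)=(47*31+47)%997=507 -> [899, 952, 507]
  L2: h(899,952)=(899*31+952)%997=905 h(507,507)=(507*31+507)%997=272 -> [905, 272]
  L3: h(905,272)=(905*31+272)%997=411 -> [411]
  root = 411 == target 411  ** MATCH **
Candidate C produces the target root.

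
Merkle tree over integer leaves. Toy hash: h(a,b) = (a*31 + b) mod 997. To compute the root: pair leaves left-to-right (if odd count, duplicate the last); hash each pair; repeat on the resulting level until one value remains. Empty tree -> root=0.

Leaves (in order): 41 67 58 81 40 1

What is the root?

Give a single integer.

L0: [41, 67, 58, 81, 40, 1]
L1: h(41,67)=(41*31+67)%997=341 h(58,81)=(58*31+81)%997=882 h(40,1)=(40*31+1)%997=244 -> [341, 882, 244]
L2: h(341,882)=(341*31+882)%997=486 h(244,244)=(244*31+244)%997=829 -> [486, 829]
L3: h(486,829)=(486*31+829)%997=940 -> [940]

Answer: 940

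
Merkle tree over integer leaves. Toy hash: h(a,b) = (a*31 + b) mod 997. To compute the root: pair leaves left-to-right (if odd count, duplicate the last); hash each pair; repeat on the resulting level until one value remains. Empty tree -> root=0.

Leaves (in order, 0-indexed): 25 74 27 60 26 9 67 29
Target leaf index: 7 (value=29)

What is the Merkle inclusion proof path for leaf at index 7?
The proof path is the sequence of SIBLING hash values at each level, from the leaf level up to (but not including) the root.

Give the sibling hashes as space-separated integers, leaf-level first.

L0 (leaves): [25, 74, 27, 60, 26, 9, 67, 29], target index=7
L1: h(25,74)=(25*31+74)%997=849 [pair 0] h(27,60)=(27*31+60)%997=897 [pair 1] h(26,9)=(26*31+9)%997=815 [pair 2] h(67,29)=(67*31+29)%997=112 [pair 3] -> [849, 897, 815, 112]
  Sibling for proof at L0: 67
L2: h(849,897)=(849*31+897)%997=297 [pair 0] h(815,112)=(815*31+112)%997=452 [pair 1] -> [297, 452]
  Sibling for proof at L1: 815
L3: h(297,452)=(297*31+452)%997=686 [pair 0] -> [686]
  Sibling for proof at L2: 297
Root: 686
Proof path (sibling hashes from leaf to root): [67, 815, 297]

Answer: 67 815 297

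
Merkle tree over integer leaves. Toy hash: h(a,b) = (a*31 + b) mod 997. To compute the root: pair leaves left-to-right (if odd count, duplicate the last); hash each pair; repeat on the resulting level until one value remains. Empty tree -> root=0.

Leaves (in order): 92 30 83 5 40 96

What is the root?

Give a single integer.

L0: [92, 30, 83, 5, 40, 96]
L1: h(92,30)=(92*31+30)%997=888 h(83,5)=(83*31+5)%997=584 h(40,96)=(40*31+96)%997=339 -> [888, 584, 339]
L2: h(888,584)=(888*31+584)%997=196 h(339,339)=(339*31+339)%997=878 -> [196, 878]
L3: h(196,878)=(196*31+878)%997=972 -> [972]

Answer: 972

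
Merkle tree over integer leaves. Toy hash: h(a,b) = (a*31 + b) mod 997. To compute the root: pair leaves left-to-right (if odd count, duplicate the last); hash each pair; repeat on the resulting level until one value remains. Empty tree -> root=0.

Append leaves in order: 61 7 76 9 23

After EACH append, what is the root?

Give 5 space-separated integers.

Answer: 61 901 453 386 623

Derivation:
After append 61 (leaves=[61]):
  L0: [61]
  root=61
After append 7 (leaves=[61, 7]):
  L0: [61, 7]
  L1: h(61,7)=(61*31+7)%997=901 -> [901]
  root=901
After append 76 (leaves=[61, 7, 76]):
  L0: [61, 7, 76]
  L1: h(61,7)=(61*31+7)%997=901 h(76,76)=(76*31+76)%997=438 -> [901, 438]
  L2: h(901,438)=(901*31+438)%997=453 -> [453]
  root=453
After append 9 (leaves=[61, 7, 76, 9]):
  L0: [61, 7, 76, 9]
  L1: h(61,7)=(61*31+7)%997=901 h(76,9)=(76*31+9)%997=371 -> [901, 371]
  L2: h(901,371)=(901*31+371)%997=386 -> [386]
  root=386
After append 23 (leaves=[61, 7, 76, 9, 23]):
  L0: [61, 7, 76, 9, 23]
  L1: h(61,7)=(61*31+7)%997=901 h(76,9)=(76*31+9)%997=371 h(23,23)=(23*31+23)%997=736 -> [901, 371, 736]
  L2: h(901,371)=(901*31+371)%997=386 h(736,736)=(736*31+736)%997=621 -> [386, 621]
  L3: h(386,621)=(386*31+621)%997=623 -> [623]
  root=623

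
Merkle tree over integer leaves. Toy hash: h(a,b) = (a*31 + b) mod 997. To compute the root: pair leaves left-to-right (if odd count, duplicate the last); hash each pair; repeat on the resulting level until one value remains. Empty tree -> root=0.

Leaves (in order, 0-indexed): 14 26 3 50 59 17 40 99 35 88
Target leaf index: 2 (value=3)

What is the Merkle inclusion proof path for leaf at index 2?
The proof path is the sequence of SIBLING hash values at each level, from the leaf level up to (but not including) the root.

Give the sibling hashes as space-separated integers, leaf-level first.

Answer: 50 460 739 764

Derivation:
L0 (leaves): [14, 26, 3, 50, 59, 17, 40, 99, 35, 88], target index=2
L1: h(14,26)=(14*31+26)%997=460 [pair 0] h(3,50)=(3*31+50)%997=143 [pair 1] h(59,17)=(59*31+17)%997=849 [pair 2] h(40,99)=(40*31+99)%997=342 [pair 3] h(35,88)=(35*31+88)%997=176 [pair 4] -> [460, 143, 849, 342, 176]
  Sibling for proof at L0: 50
L2: h(460,143)=(460*31+143)%997=445 [pair 0] h(849,342)=(849*31+342)%997=739 [pair 1] h(176,176)=(176*31+176)%997=647 [pair 2] -> [445, 739, 647]
  Sibling for proof at L1: 460
L3: h(445,739)=(445*31+739)%997=576 [pair 0] h(647,647)=(647*31+647)%997=764 [pair 1] -> [576, 764]
  Sibling for proof at L2: 739
L4: h(576,764)=(576*31+764)%997=674 [pair 0] -> [674]
  Sibling for proof at L3: 764
Root: 674
Proof path (sibling hashes from leaf to root): [50, 460, 739, 764]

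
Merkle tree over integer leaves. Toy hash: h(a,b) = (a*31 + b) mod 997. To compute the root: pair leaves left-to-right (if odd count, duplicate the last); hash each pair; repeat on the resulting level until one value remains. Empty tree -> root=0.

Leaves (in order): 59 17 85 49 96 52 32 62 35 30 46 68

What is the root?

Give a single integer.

L0: [59, 17, 85, 49, 96, 52, 32, 62, 35, 30, 46, 68]
L1: h(59,17)=(59*31+17)%997=849 h(85,49)=(85*31+49)%997=690 h(96,52)=(96*31+52)%997=37 h(32,62)=(32*31+62)%997=57 h(35,30)=(35*31+30)%997=118 h(46,68)=(46*31+68)%997=497 -> [849, 690, 37, 57, 118, 497]
L2: h(849,690)=(849*31+690)%997=90 h(37,57)=(37*31+57)%997=207 h(118,497)=(118*31+497)%997=167 -> [90, 207, 167]
L3: h(90,207)=(90*31+207)%997=6 h(167,167)=(167*31+167)%997=359 -> [6, 359]
L4: h(6,359)=(6*31+359)%997=545 -> [545]

Answer: 545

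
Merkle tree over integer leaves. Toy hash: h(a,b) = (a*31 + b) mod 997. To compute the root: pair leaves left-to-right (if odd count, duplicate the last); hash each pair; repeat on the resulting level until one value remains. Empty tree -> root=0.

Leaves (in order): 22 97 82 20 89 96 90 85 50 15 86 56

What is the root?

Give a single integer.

Answer: 331

Derivation:
L0: [22, 97, 82, 20, 89, 96, 90, 85, 50, 15, 86, 56]
L1: h(22,97)=(22*31+97)%997=779 h(82,20)=(82*31+20)%997=568 h(89,96)=(89*31+96)%997=861 h(90,85)=(90*31+85)%997=881 h(50,15)=(50*31+15)%997=568 h(86,56)=(86*31+56)%997=728 -> [779, 568, 861, 881, 568, 728]
L2: h(779,568)=(779*31+568)%997=789 h(861,881)=(861*31+881)%997=653 h(568,728)=(568*31+728)%997=390 -> [789, 653, 390]
L3: h(789,653)=(789*31+653)%997=187 h(390,390)=(390*31+390)%997=516 -> [187, 516]
L4: h(187,516)=(187*31+516)%997=331 -> [331]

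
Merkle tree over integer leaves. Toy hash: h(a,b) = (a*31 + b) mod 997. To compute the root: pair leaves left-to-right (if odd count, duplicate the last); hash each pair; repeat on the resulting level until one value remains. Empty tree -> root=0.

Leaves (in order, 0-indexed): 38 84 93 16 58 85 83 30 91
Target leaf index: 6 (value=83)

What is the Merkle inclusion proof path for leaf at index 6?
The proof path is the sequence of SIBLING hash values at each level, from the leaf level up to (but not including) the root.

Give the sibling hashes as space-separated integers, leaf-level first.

Answer: 30 886 147 858

Derivation:
L0 (leaves): [38, 84, 93, 16, 58, 85, 83, 30, 91], target index=6
L1: h(38,84)=(38*31+84)%997=265 [pair 0] h(93,16)=(93*31+16)%997=905 [pair 1] h(58,85)=(58*31+85)%997=886 [pair 2] h(83,30)=(83*31+30)%997=609 [pair 3] h(91,91)=(91*31+91)%997=918 [pair 4] -> [265, 905, 886, 609, 918]
  Sibling for proof at L0: 30
L2: h(265,905)=(265*31+905)%997=147 [pair 0] h(886,609)=(886*31+609)%997=159 [pair 1] h(918,918)=(918*31+918)%997=463 [pair 2] -> [147, 159, 463]
  Sibling for proof at L1: 886
L3: h(147,159)=(147*31+159)%997=728 [pair 0] h(463,463)=(463*31+463)%997=858 [pair 1] -> [728, 858]
  Sibling for proof at L2: 147
L4: h(728,858)=(728*31+858)%997=495 [pair 0] -> [495]
  Sibling for proof at L3: 858
Root: 495
Proof path (sibling hashes from leaf to root): [30, 886, 147, 858]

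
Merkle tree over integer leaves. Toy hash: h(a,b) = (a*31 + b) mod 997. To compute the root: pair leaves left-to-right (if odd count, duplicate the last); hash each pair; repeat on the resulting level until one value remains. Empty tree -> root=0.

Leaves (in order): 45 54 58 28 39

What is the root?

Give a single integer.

Answer: 510

Derivation:
L0: [45, 54, 58, 28, 39]
L1: h(45,54)=(45*31+54)%997=452 h(58,28)=(58*31+28)%997=829 h(39,39)=(39*31+39)%997=251 -> [452, 829, 251]
L2: h(452,829)=(452*31+829)%997=883 h(251,251)=(251*31+251)%997=56 -> [883, 56]
L3: h(883,56)=(883*31+56)%997=510 -> [510]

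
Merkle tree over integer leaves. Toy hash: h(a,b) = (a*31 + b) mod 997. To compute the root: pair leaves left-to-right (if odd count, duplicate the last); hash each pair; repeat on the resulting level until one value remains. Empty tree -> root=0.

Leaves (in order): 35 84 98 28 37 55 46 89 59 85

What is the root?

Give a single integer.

Answer: 299

Derivation:
L0: [35, 84, 98, 28, 37, 55, 46, 89, 59, 85]
L1: h(35,84)=(35*31+84)%997=172 h(98,28)=(98*31+28)%997=75 h(37,55)=(37*31+55)%997=205 h(46,89)=(46*31+89)%997=518 h(59,85)=(59*31+85)%997=917 -> [172, 75, 205, 518, 917]
L2: h(172,75)=(172*31+75)%997=422 h(205,518)=(205*31+518)%997=891 h(917,917)=(917*31+917)%997=431 -> [422, 891, 431]
L3: h(422,891)=(422*31+891)%997=15 h(431,431)=(431*31+431)%997=831 -> [15, 831]
L4: h(15,831)=(15*31+831)%997=299 -> [299]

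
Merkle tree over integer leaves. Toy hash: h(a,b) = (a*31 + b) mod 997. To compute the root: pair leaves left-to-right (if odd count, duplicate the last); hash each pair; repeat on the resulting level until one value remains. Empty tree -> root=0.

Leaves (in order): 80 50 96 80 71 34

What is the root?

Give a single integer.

L0: [80, 50, 96, 80, 71, 34]
L1: h(80,50)=(80*31+50)%997=536 h(96,80)=(96*31+80)%997=65 h(71,34)=(71*31+34)%997=241 -> [536, 65, 241]
L2: h(536,65)=(536*31+65)%997=729 h(241,241)=(241*31+241)%997=733 -> [729, 733]
L3: h(729,733)=(729*31+733)%997=401 -> [401]

Answer: 401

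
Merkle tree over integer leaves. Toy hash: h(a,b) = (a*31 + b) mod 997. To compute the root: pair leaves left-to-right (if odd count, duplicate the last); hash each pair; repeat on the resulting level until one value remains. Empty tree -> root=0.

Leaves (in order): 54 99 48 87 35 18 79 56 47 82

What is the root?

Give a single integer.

Answer: 246

Derivation:
L0: [54, 99, 48, 87, 35, 18, 79, 56, 47, 82]
L1: h(54,99)=(54*31+99)%997=776 h(48,87)=(48*31+87)%997=578 h(35,18)=(35*31+18)%997=106 h(79,56)=(79*31+56)%997=511 h(47,82)=(47*31+82)%997=542 -> [776, 578, 106, 511, 542]
L2: h(776,578)=(776*31+578)%997=706 h(106,511)=(106*31+511)%997=806 h(542,542)=(542*31+542)%997=395 -> [706, 806, 395]
L3: h(706,806)=(706*31+806)%997=758 h(395,395)=(395*31+395)%997=676 -> [758, 676]
L4: h(758,676)=(758*31+676)%997=246 -> [246]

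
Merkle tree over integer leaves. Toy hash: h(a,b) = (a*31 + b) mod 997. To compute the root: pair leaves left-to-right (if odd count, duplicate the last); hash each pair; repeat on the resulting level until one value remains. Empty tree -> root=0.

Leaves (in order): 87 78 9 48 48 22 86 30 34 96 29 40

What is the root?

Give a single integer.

Answer: 647

Derivation:
L0: [87, 78, 9, 48, 48, 22, 86, 30, 34, 96, 29, 40]
L1: h(87,78)=(87*31+78)%997=781 h(9,48)=(9*31+48)%997=327 h(48,22)=(48*31+22)%997=513 h(86,30)=(86*31+30)%997=702 h(34,96)=(34*31+96)%997=153 h(29,40)=(29*31+40)%997=939 -> [781, 327, 513, 702, 153, 939]
L2: h(781,327)=(781*31+327)%997=610 h(513,702)=(513*31+702)%997=653 h(153,939)=(153*31+939)%997=697 -> [610, 653, 697]
L3: h(610,653)=(610*31+653)%997=620 h(697,697)=(697*31+697)%997=370 -> [620, 370]
L4: h(620,370)=(620*31+370)%997=647 -> [647]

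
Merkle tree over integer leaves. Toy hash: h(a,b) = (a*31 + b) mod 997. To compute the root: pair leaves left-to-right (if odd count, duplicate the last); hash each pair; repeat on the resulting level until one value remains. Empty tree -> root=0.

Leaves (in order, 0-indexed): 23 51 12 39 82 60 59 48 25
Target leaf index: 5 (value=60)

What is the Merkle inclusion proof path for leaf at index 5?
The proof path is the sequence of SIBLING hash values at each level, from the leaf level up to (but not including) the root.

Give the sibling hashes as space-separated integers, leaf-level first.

Answer: 82 880 167 663

Derivation:
L0 (leaves): [23, 51, 12, 39, 82, 60, 59, 48, 25], target index=5
L1: h(23,51)=(23*31+51)%997=764 [pair 0] h(12,39)=(12*31+39)%997=411 [pair 1] h(82,60)=(82*31+60)%997=608 [pair 2] h(59,48)=(59*31+48)%997=880 [pair 3] h(25,25)=(25*31+25)%997=800 [pair 4] -> [764, 411, 608, 880, 800]
  Sibling for proof at L0: 82
L2: h(764,411)=(764*31+411)%997=167 [pair 0] h(608,880)=(608*31+880)%997=785 [pair 1] h(800,800)=(800*31+800)%997=675 [pair 2] -> [167, 785, 675]
  Sibling for proof at L1: 880
L3: h(167,785)=(167*31+785)%997=977 [pair 0] h(675,675)=(675*31+675)%997=663 [pair 1] -> [977, 663]
  Sibling for proof at L2: 167
L4: h(977,663)=(977*31+663)%997=43 [pair 0] -> [43]
  Sibling for proof at L3: 663
Root: 43
Proof path (sibling hashes from leaf to root): [82, 880, 167, 663]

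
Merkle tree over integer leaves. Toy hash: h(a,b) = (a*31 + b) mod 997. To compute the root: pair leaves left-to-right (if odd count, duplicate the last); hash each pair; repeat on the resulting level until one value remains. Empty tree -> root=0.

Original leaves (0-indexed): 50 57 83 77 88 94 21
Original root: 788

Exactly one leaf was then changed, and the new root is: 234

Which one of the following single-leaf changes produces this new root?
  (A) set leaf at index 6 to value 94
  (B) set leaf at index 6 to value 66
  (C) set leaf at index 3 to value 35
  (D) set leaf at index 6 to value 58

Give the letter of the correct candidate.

Original leaves: [50, 57, 83, 77, 88, 94, 21]
Target new root: 234
Try each candidate change and compute the resulting root:
Candidate A: set leaf[6] = 94 -> leaves = [50, 57, 83, 77, 88, 94, 94]
  L0: [50, 57, 83, 77, 88, 94, 94]
  L1: h(50,57)=(50*31+57)%997=610 h(83,77)=(83*31+77)%997=656 h(88,94)=(88*31+94)%997=828 h(94,94)=(94*31+94)%997=17 -> [610, 656, 828, 17]
  L2: h(610,656)=(610*31+656)%997=623 h(828,17)=(828*31+17)%997=760 -> [623, 760]
  L3: h(623,760)=(623*31+760)%997=133 -> [133]
  root = 133 != target 234
Candidate B: set leaf[6] = 66 -> leaves = [50, 57, 83, 77, 88, 94, 66]
  L0: [50, 57, 83, 77, 88, 94, 66]
  L1: h(50,57)=(50*31+57)%997=610 h(83,77)=(83*31+77)%997=656 h(88,94)=(88*31+94)%997=828 h(66,66)=(66*31+66)%997=118 -> [610, 656, 828, 118]
  L2: h(610,656)=(610*31+656)%997=623 h(828,118)=(828*31+118)%997=861 -> [623, 861]
  L3: h(623,861)=(623*31+861)%997=234 -> [234]
  root = 234 == target 234  ** MATCH **
Candidate C: set leaf[3] = 35 -> leaves = [50, 57, 83, 35, 88, 94, 21]
  L0: [50, 57, 83, 35, 88, 94, 21]
  L1: h(50,57)=(50*31+57)%997=610 h(83,35)=(83*31+35)%997=614 h(88,94)=(88*31+94)%997=828 h(21,21)=(21*31+21)%997=672 -> [610, 614, 828, 672]
  L2: h(610,614)=(610*31+614)%997=581 h(828,672)=(828*31+672)%997=418 -> [581, 418]
  L3: h(581,418)=(581*31+418)%997=483 -> [483]
  root = 483 != target 234
Candidate D: set leaf[6] = 58 -> leaves = [50, 57, 83, 77, 88, 94, 58]
  L0: [50, 57, 83, 77, 88, 94, 58]
  L1: h(50,57)=(50*31+57)%997=610 h(83,77)=(83*31+77)%997=656 h(88,94)=(88*31+94)%997=828 h(58,58)=(58*31+58)%997=859 -> [610, 656, 828, 859]
  L2: h(610,656)=(610*31+656)%997=623 h(828,859)=(828*31+859)%997=605 -> [623, 605]
  L3: h(623,605)=(623*31+605)%997=975 -> [975]
  root = 975 != target 234
Candidate B produces the target root.

Answer: B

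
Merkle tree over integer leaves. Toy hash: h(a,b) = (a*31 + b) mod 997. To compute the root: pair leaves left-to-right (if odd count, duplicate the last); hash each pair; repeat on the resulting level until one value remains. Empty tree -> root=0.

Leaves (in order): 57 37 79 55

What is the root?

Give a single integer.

L0: [57, 37, 79, 55]
L1: h(57,37)=(57*31+37)%997=807 h(79,55)=(79*31+55)%997=510 -> [807, 510]
L2: h(807,510)=(807*31+510)%997=602 -> [602]

Answer: 602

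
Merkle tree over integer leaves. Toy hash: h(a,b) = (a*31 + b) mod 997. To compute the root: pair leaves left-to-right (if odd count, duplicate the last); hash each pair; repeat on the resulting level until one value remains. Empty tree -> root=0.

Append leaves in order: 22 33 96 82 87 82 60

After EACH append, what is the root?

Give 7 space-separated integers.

Answer: 22 715 312 298 620 460 598

Derivation:
After append 22 (leaves=[22]):
  L0: [22]
  root=22
After append 33 (leaves=[22, 33]):
  L0: [22, 33]
  L1: h(22,33)=(22*31+33)%997=715 -> [715]
  root=715
After append 96 (leaves=[22, 33, 96]):
  L0: [22, 33, 96]
  L1: h(22,33)=(22*31+33)%997=715 h(96,96)=(96*31+96)%997=81 -> [715, 81]
  L2: h(715,81)=(715*31+81)%997=312 -> [312]
  root=312
After append 82 (leaves=[22, 33, 96, 82]):
  L0: [22, 33, 96, 82]
  L1: h(22,33)=(22*31+33)%997=715 h(96,82)=(96*31+82)%997=67 -> [715, 67]
  L2: h(715,67)=(715*31+67)%997=298 -> [298]
  root=298
After append 87 (leaves=[22, 33, 96, 82, 87]):
  L0: [22, 33, 96, 82, 87]
  L1: h(22,33)=(22*31+33)%997=715 h(96,82)=(96*31+82)%997=67 h(87,87)=(87*31+87)%997=790 -> [715, 67, 790]
  L2: h(715,67)=(715*31+67)%997=298 h(790,790)=(790*31+790)%997=355 -> [298, 355]
  L3: h(298,355)=(298*31+355)%997=620 -> [620]
  root=620
After append 82 (leaves=[22, 33, 96, 82, 87, 82]):
  L0: [22, 33, 96, 82, 87, 82]
  L1: h(22,33)=(22*31+33)%997=715 h(96,82)=(96*31+82)%997=67 h(87,82)=(87*31+82)%997=785 -> [715, 67, 785]
  L2: h(715,67)=(715*31+67)%997=298 h(785,785)=(785*31+785)%997=195 -> [298, 195]
  L3: h(298,195)=(298*31+195)%997=460 -> [460]
  root=460
After append 60 (leaves=[22, 33, 96, 82, 87, 82, 60]):
  L0: [22, 33, 96, 82, 87, 82, 60]
  L1: h(22,33)=(22*31+33)%997=715 h(96,82)=(96*31+82)%997=67 h(87,82)=(87*31+82)%997=785 h(60,60)=(60*31+60)%997=923 -> [715, 67, 785, 923]
  L2: h(715,67)=(715*31+67)%997=298 h(785,923)=(785*31+923)%997=333 -> [298, 333]
  L3: h(298,333)=(298*31+333)%997=598 -> [598]
  root=598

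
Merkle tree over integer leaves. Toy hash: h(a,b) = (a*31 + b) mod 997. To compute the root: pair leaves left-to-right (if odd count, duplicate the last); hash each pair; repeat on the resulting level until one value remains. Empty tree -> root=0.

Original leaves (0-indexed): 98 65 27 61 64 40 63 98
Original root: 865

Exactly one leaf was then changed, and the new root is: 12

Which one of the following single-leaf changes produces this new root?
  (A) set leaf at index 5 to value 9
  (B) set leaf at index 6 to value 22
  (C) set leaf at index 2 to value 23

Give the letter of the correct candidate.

Original leaves: [98, 65, 27, 61, 64, 40, 63, 98]
Target new root: 12
Try each candidate change and compute the resulting root:
Candidate A: set leaf[5] = 9 -> leaves = [98, 65, 27, 61, 64, 9, 63, 98]
  L0: [98, 65, 27, 61, 64, 9, 63, 98]
  L1: h(98,65)=(98*31+65)%997=112 h(27,61)=(27*31+61)%997=898 h(64,9)=(64*31+9)%997=996 h(63,98)=(63*31+98)%997=57 -> [112, 898, 996, 57]
  L2: h(112,898)=(112*31+898)%997=382 h(996,57)=(996*31+57)%997=26 -> [382, 26]
  L3: h(382,26)=(382*31+26)%997=901 -> [901]
  root = 901 != target 12
Candidate B: set leaf[6] = 22 -> leaves = [98, 65, 27, 61, 64, 40, 22, 98]
  L0: [98, 65, 27, 61, 64, 40, 22, 98]
  L1: h(98,65)=(98*31+65)%997=112 h(27,61)=(27*31+61)%997=898 h(64,40)=(64*31+40)%997=30 h(22,98)=(22*31+98)%997=780 -> [112, 898, 30, 780]
  L2: h(112,898)=(112*31+898)%997=382 h(30,780)=(30*31+780)%997=713 -> [382, 713]
  L3: h(382,713)=(382*31+713)%997=591 -> [591]
  root = 591 != target 12
Candidate C: set leaf[2] = 23 -> leaves = [98, 65, 23, 61, 64, 40, 63, 98]
  L0: [98, 65, 23, 61, 64, 40, 63, 98]
  L1: h(98,65)=(98*31+65)%997=112 h(23,61)=(23*31+61)%997=774 h(64,40)=(64*31+40)%997=30 h(63,98)=(63*31+98)%997=57 -> [112, 774, 30, 57]
  L2: h(112,774)=(112*31+774)%997=258 h(30,57)=(30*31+57)%997=987 -> [258, 987]
  L3: h(258,987)=(258*31+987)%997=12 -> [12]
  root = 12 == target 12  ** MATCH **
Candidate C produces the target root.

Answer: C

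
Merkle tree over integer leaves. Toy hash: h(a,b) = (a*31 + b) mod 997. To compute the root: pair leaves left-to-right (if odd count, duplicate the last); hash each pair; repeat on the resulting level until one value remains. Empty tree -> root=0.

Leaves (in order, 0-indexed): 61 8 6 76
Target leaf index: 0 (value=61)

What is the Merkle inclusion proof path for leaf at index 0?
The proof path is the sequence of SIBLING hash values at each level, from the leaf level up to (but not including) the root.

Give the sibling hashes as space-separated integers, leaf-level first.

Answer: 8 262

Derivation:
L0 (leaves): [61, 8, 6, 76], target index=0
L1: h(61,8)=(61*31+8)%997=902 [pair 0] h(6,76)=(6*31+76)%997=262 [pair 1] -> [902, 262]
  Sibling for proof at L0: 8
L2: h(902,262)=(902*31+262)%997=308 [pair 0] -> [308]
  Sibling for proof at L1: 262
Root: 308
Proof path (sibling hashes from leaf to root): [8, 262]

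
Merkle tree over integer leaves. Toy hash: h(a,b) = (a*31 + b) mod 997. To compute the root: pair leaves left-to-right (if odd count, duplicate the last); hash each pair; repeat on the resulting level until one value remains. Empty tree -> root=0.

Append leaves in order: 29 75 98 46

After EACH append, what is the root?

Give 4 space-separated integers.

After append 29 (leaves=[29]):
  L0: [29]
  root=29
After append 75 (leaves=[29, 75]):
  L0: [29, 75]
  L1: h(29,75)=(29*31+75)%997=974 -> [974]
  root=974
After append 98 (leaves=[29, 75, 98]):
  L0: [29, 75, 98]
  L1: h(29,75)=(29*31+75)%997=974 h(98,98)=(98*31+98)%997=145 -> [974, 145]
  L2: h(974,145)=(974*31+145)%997=429 -> [429]
  root=429
After append 46 (leaves=[29, 75, 98, 46]):
  L0: [29, 75, 98, 46]
  L1: h(29,75)=(29*31+75)%997=974 h(98,46)=(98*31+46)%997=93 -> [974, 93]
  L2: h(974,93)=(974*31+93)%997=377 -> [377]
  root=377

Answer: 29 974 429 377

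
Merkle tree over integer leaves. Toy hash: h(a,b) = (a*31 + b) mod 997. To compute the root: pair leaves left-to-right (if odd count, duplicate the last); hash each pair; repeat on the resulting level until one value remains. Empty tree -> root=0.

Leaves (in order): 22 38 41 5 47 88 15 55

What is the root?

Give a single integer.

L0: [22, 38, 41, 5, 47, 88, 15, 55]
L1: h(22,38)=(22*31+38)%997=720 h(41,5)=(41*31+5)%997=279 h(47,88)=(47*31+88)%997=548 h(15,55)=(15*31+55)%997=520 -> [720, 279, 548, 520]
L2: h(720,279)=(720*31+279)%997=665 h(548,520)=(548*31+520)%997=559 -> [665, 559]
L3: h(665,559)=(665*31+559)%997=237 -> [237]

Answer: 237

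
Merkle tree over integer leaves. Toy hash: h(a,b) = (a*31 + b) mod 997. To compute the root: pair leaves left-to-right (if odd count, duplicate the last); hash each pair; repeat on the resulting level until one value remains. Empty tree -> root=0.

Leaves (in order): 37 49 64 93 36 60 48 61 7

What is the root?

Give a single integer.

Answer: 17

Derivation:
L0: [37, 49, 64, 93, 36, 60, 48, 61, 7]
L1: h(37,49)=(37*31+49)%997=199 h(64,93)=(64*31+93)%997=83 h(36,60)=(36*31+60)%997=179 h(48,61)=(48*31+61)%997=552 h(7,7)=(7*31+7)%997=224 -> [199, 83, 179, 552, 224]
L2: h(199,83)=(199*31+83)%997=270 h(179,552)=(179*31+552)%997=119 h(224,224)=(224*31+224)%997=189 -> [270, 119, 189]
L3: h(270,119)=(270*31+119)%997=513 h(189,189)=(189*31+189)%997=66 -> [513, 66]
L4: h(513,66)=(513*31+66)%997=17 -> [17]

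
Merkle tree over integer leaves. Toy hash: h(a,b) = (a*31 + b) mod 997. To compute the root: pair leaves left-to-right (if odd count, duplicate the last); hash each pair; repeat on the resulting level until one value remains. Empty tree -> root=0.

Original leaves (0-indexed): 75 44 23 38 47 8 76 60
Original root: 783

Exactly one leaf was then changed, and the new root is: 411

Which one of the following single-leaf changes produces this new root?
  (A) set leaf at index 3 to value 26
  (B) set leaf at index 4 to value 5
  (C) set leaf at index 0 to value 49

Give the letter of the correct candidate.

Original leaves: [75, 44, 23, 38, 47, 8, 76, 60]
Target new root: 411
Try each candidate change and compute the resulting root:
Candidate A: set leaf[3] = 26 -> leaves = [75, 44, 23, 26, 47, 8, 76, 60]
  L0: [75, 44, 23, 26, 47, 8, 76, 60]
  L1: h(75,44)=(75*31+44)%997=375 h(23,26)=(23*31+26)%997=739 h(47,8)=(47*31+8)%997=468 h(76,60)=(76*31+60)%997=422 -> [375, 739, 468, 422]
  L2: h(375,739)=(375*31+739)%997=400 h(468,422)=(468*31+422)%997=972 -> [400, 972]
  L3: h(400,972)=(400*31+972)%997=411 -> [411]
  root = 411 == target 411  ** MATCH **
Candidate B: set leaf[4] = 5 -> leaves = [75, 44, 23, 38, 5, 8, 76, 60]
  L0: [75, 44, 23, 38, 5, 8, 76, 60]
  L1: h(75,44)=(75*31+44)%997=375 h(23,38)=(23*31+38)%997=751 h(5,8)=(5*31+8)%997=163 h(76,60)=(76*31+60)%997=422 -> [375, 751, 163, 422]
  L2: h(375,751)=(375*31+751)%997=412 h(163,422)=(163*31+422)%997=490 -> [412, 490]
  L3: h(412,490)=(412*31+490)%997=301 -> [301]
  root = 301 != target 411
Candidate C: set leaf[0] = 49 -> leaves = [49, 44, 23, 38, 47, 8, 76, 60]
  L0: [49, 44, 23, 38, 47, 8, 76, 60]
  L1: h(49,44)=(49*31+44)%997=566 h(23,38)=(23*31+38)%997=751 h(47,8)=(47*31+8)%997=468 h(76,60)=(76*31+60)%997=422 -> [566, 751, 468, 422]
  L2: h(566,751)=(566*31+751)%997=351 h(468,422)=(468*31+422)%997=972 -> [351, 972]
  L3: h(351,972)=(351*31+972)%997=886 -> [886]
  root = 886 != target 411
Candidate A produces the target root.

Answer: A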